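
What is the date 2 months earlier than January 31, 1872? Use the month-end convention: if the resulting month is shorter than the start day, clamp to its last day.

Going back 2 months from January 31, 1872.
month 1 − 2 = -1, which is month 11 of year 1871 → November 1871.
November 1871 has only 30 days and the start was day 31, so the date clamps to November 30, 1871.

November 30, 1871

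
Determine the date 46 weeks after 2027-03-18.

Adding 46 weeks = 322 days from March 18, 2027.
March has 31 days, so 31 − 18 = 13 days remain after March 18, 2027; 322 − 13 = 309 left.
April 2027 has 30 days: 309 − 30 = 279 left.
May 2027 has 31 days: 279 − 31 = 248 left.
June 2027 has 30 days: 248 − 30 = 218 left.
July 2027 has 31 days: 218 − 31 = 187 left.
August 2027 has 31 days: 187 − 31 = 156 left.
September 2027 has 30 days: 156 − 30 = 126 left.
October 2027 has 31 days: 126 − 31 = 95 left.
November 2027 has 30 days: 95 − 30 = 65 left.
December 2027 has 31 days: 65 − 31 = 34 left.
January 2028 has 31 days: 34 − 31 = 3 left.
3 days into February 2028 → February 3, 2028.

February 3, 2028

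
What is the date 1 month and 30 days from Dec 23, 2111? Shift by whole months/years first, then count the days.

February 22, 2112

Counting forward 1 month and 30 days from December 23, 2111: first the month/year part, then the days.
month 12 + 1 = 13, which is month 1 of year 2112 → January 2112.
Day 23 is valid in January, giving January 23, 2112.
Now add 30 days from January 23, 2112.
January has 31 days, so 31 − 23 = 8 days remain after January 23, 2112; 30 − 8 = 22 left.
22 days into February 2112 → February 22, 2112.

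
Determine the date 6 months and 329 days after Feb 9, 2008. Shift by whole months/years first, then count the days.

July 4, 2009

Advancing 6 months and 329 days from February 9, 2008: first the month/year part, then the days.
month 2 + 6 = 8 → August 2008.
Day 9 is valid in August, giving August 9, 2008.
Now add 329 days from August 9, 2008.
August has 31 days, so 31 − 9 = 22 days remain after August 9, 2008; 329 − 22 = 307 left.
September 2008 has 30 days: 307 − 30 = 277 left.
October 2008 has 31 days: 277 − 31 = 246 left.
November 2008 has 30 days: 246 − 30 = 216 left.
December 2008 has 31 days: 216 − 31 = 185 left.
January 2009 has 31 days: 185 − 31 = 154 left.
February 2009 has 28 days (2009 is not a leap year): 154 − 28 = 126 left.
March 2009 has 31 days: 126 − 31 = 95 left.
April 2009 has 30 days: 95 − 30 = 65 left.
May 2009 has 31 days: 65 − 31 = 34 left.
June 2009 has 30 days: 34 − 30 = 4 left.
4 days into July 2009 → July 4, 2009.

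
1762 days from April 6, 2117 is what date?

February 1, 2122

Counting forward 1762 days from April 6, 2117.
April has 30 days, so 30 − 6 = 24 days remain after April 6, 2117; 1762 − 24 = 1738 left.
May 2117 has 31 days: 1738 − 31 = 1707 left.
June 2117 has 30 days: 1707 − 30 = 1677 left.
July 2117 has 31 days: 1677 − 31 = 1646 left.
August 2117 has 31 days: 1646 − 31 = 1615 left.
September 2117 has 30 days: 1615 − 30 = 1585 left.
October 2117 has 31 days: 1585 − 31 = 1554 left.
November 2117 has 30 days: 1554 − 30 = 1524 left.
December 2117 has 31 days: 1524 − 31 = 1493 left.
January 2118 has 31 days: 1493 − 31 = 1462 left.
February 2118 has 28 days (2118 is not a leap year): 1462 − 28 = 1434 left.
March 2118 has 31 days: 1434 − 31 = 1403 left.
April 2118 has 30 days: 1403 − 30 = 1373 left.
May 2118 has 31 days: 1373 − 31 = 1342 left.
June 2118 has 30 days: 1342 − 30 = 1312 left.
July 2118 has 31 days: 1312 − 31 = 1281 left.
August 2118 has 31 days: 1281 − 31 = 1250 left.
September 2118 has 30 days: 1250 − 30 = 1220 left.
October 2118 has 31 days: 1220 − 31 = 1189 left.
November 2118 has 30 days: 1189 − 30 = 1159 left.
December 2118 has 31 days: 1159 − 31 = 1128 left.
January 2119 has 31 days: 1128 − 31 = 1097 left.
February 2119 has 28 days (2119 is not a leap year): 1097 − 28 = 1069 left.
March 2119 has 31 days: 1069 − 31 = 1038 left.
April 2119 has 30 days: 1038 − 30 = 1008 left.
May 2119 has 31 days: 1008 − 31 = 977 left.
June 2119 has 30 days: 977 − 30 = 947 left.
July 2119 has 31 days: 947 − 31 = 916 left.
August 2119 has 31 days: 916 − 31 = 885 left.
September 2119 has 30 days: 885 − 30 = 855 left.
October 2119 has 31 days: 855 − 31 = 824 left.
November 2119 has 30 days: 824 − 30 = 794 left.
December 2119 has 31 days: 794 − 31 = 763 left.
January 2120 has 31 days: 763 − 31 = 732 left.
February 2120 has 29 days (2120 is a leap year): 732 − 29 = 703 left.
March 2120 has 31 days: 703 − 31 = 672 left.
April 2120 has 30 days: 672 − 30 = 642 left.
May 2120 has 31 days: 642 − 31 = 611 left.
June 2120 has 30 days: 611 − 30 = 581 left.
July 2120 has 31 days: 581 − 31 = 550 left.
August 2120 has 31 days: 550 − 31 = 519 left.
September 2120 has 30 days: 519 − 30 = 489 left.
October 2120 has 31 days: 489 − 31 = 458 left.
November 2120 has 30 days: 458 − 30 = 428 left.
December 2120 has 31 days: 428 − 31 = 397 left.
January 2121 has 31 days: 397 − 31 = 366 left.
February 2121 has 28 days (2121 is not a leap year): 366 − 28 = 338 left.
March 2121 has 31 days: 338 − 31 = 307 left.
April 2121 has 30 days: 307 − 30 = 277 left.
May 2121 has 31 days: 277 − 31 = 246 left.
June 2121 has 30 days: 246 − 30 = 216 left.
July 2121 has 31 days: 216 − 31 = 185 left.
August 2121 has 31 days: 185 − 31 = 154 left.
September 2121 has 30 days: 154 − 30 = 124 left.
October 2121 has 31 days: 124 − 31 = 93 left.
November 2121 has 30 days: 93 − 30 = 63 left.
December 2121 has 31 days: 63 − 31 = 32 left.
January 2122 has 31 days: 32 − 31 = 1 left.
1 day into February 2122 → February 1, 2122.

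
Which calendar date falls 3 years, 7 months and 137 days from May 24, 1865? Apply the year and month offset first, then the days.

Counting forward 3 years, 7 months and 137 days from May 24, 1865: first the month/year part, then the days.
+3 years → 1868; month 5 + 7 = 12 → December 1868.
Day 24 is valid in December, giving December 24, 1868.
Now add 137 days from December 24, 1868.
December has 31 days, so 31 − 24 = 7 days remain after December 24, 1868; 137 − 7 = 130 left.
January 1869 has 31 days: 130 − 31 = 99 left.
February 1869 has 28 days (1869 is not a leap year): 99 − 28 = 71 left.
March 1869 has 31 days: 71 − 31 = 40 left.
April 1869 has 30 days: 40 − 30 = 10 left.
10 days into May 1869 → May 10, 1869.

May 10, 1869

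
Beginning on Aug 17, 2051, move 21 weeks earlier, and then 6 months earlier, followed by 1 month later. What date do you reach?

Subtracting 21 weeks (= 147 days) from August 17, 2051:
Going back 17 days from August 17, 2051 reaches the end of the previous month; 147 − 17 = 130 left.
July 2051 has 31 days: 130 − 31 = 99 left.
June 2051 has 30 days: 99 − 30 = 69 left.
May 2051 has 31 days: 69 − 31 = 38 left.
April 2051 has 30 days: 38 − 30 = 8 left.
March 2051 has 31 days; 31 − 8 = 23 → March 23, 2051.
Going back 6 months from March 23, 2051:
month 3 − 6 = -3, which is month 9 of year 2050 → September 2050.
Day 23 is valid in September, giving September 23, 2050.
Adding 1 month from September 23, 2050:
month 9 + 1 = 10 → October 2050.
Day 23 is valid in October, giving October 23, 2050.

October 23, 2050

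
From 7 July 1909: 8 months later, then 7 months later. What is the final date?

Adding 8 months from July 7, 1909:
month 7 + 8 = 15, which is month 3 of year 1910 → March 1910.
Day 7 is valid in March, giving March 7, 1910.
Adding 7 months from March 7, 1910:
month 3 + 7 = 10 → October 1910.
Day 7 is valid in October, giving October 7, 1910.

October 7, 1910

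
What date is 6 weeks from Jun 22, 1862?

Counting forward 6 weeks = 42 days from June 22, 1862.
June has 30 days, so 30 − 22 = 8 days remain after June 22, 1862; 42 − 8 = 34 left.
July 1862 has 31 days: 34 − 31 = 3 left.
3 days into August 1862 → August 3, 1862.

August 3, 1862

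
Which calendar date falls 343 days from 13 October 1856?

September 21, 1857

Counting forward 343 days from October 13, 1856.
October has 31 days, so 31 − 13 = 18 days remain after October 13, 1856; 343 − 18 = 325 left.
November 1856 has 30 days: 325 − 30 = 295 left.
December 1856 has 31 days: 295 − 31 = 264 left.
January 1857 has 31 days: 264 − 31 = 233 left.
February 1857 has 28 days (1857 is not a leap year): 233 − 28 = 205 left.
March 1857 has 31 days: 205 − 31 = 174 left.
April 1857 has 30 days: 174 − 30 = 144 left.
May 1857 has 31 days: 144 − 31 = 113 left.
June 1857 has 30 days: 113 − 30 = 83 left.
July 1857 has 31 days: 83 − 31 = 52 left.
August 1857 has 31 days: 52 − 31 = 21 left.
21 days into September 1857 → September 21, 1857.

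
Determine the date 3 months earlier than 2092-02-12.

November 12, 2091

Going back 3 months from February 12, 2092.
month 2 − 3 = -1, which is month 11 of year 2091 → November 2091.
Day 12 is valid in November, giving November 12, 2091.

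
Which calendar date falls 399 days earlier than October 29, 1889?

Going back 399 days from October 29, 1889.
Going back 29 days from October 29, 1889 reaches the end of the previous month; 399 − 29 = 370 left.
September 1889 has 30 days: 370 − 30 = 340 left.
August 1889 has 31 days: 340 − 31 = 309 left.
July 1889 has 31 days: 309 − 31 = 278 left.
June 1889 has 30 days: 278 − 30 = 248 left.
May 1889 has 31 days: 248 − 31 = 217 left.
April 1889 has 30 days: 217 − 30 = 187 left.
March 1889 has 31 days: 187 − 31 = 156 left.
February 1889 has 28 days (1889 is not a leap year): 156 − 28 = 128 left.
January 1889 has 31 days: 128 − 31 = 97 left.
December 1888 has 31 days: 97 − 31 = 66 left.
November 1888 has 30 days: 66 − 30 = 36 left.
October 1888 has 31 days: 36 − 31 = 5 left.
September 1888 has 30 days; 30 − 5 = 25 → September 25, 1888.

September 25, 1888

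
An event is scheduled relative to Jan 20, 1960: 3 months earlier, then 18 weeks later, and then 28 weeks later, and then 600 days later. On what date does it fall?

April 29, 1962

Subtracting 3 months from January 20, 1960:
month 1 − 3 = -2, which is month 10 of year 1959 → October 1959.
Day 20 is valid in October, giving October 20, 1959.
Adding 18 weeks (= 126 days) from October 20, 1959:
October has 31 days, so 31 − 20 = 11 days remain after October 20, 1959; 126 − 11 = 115 left.
November 1959 has 30 days: 115 − 30 = 85 left.
December 1959 has 31 days: 85 − 31 = 54 left.
January 1960 has 31 days: 54 − 31 = 23 left.
23 days into February 1960 → February 23, 1960.
Adding 28 weeks (= 196 days) from February 23, 1960:
February has 29 days, so 29 − 23 = 6 days remain after February 23, 1960; 196 − 6 = 190 left.
March 1960 has 31 days: 190 − 31 = 159 left.
April 1960 has 30 days: 159 − 30 = 129 left.
May 1960 has 31 days: 129 − 31 = 98 left.
June 1960 has 30 days: 98 − 30 = 68 left.
July 1960 has 31 days: 68 − 31 = 37 left.
August 1960 has 31 days: 37 − 31 = 6 left.
6 days into September 1960 → September 6, 1960.
Counting forward 600 days from September 6, 1960:
September has 30 days, so 30 − 6 = 24 days remain after September 6, 1960; 600 − 24 = 576 left.
October 1960 has 31 days: 576 − 31 = 545 left.
November 1960 has 30 days: 545 − 30 = 515 left.
December 1960 has 31 days: 515 − 31 = 484 left.
January 1961 has 31 days: 484 − 31 = 453 left.
February 1961 has 28 days (1961 is not a leap year): 453 − 28 = 425 left.
March 1961 has 31 days: 425 − 31 = 394 left.
April 1961 has 30 days: 394 − 30 = 364 left.
May 1961 has 31 days: 364 − 31 = 333 left.
June 1961 has 30 days: 333 − 30 = 303 left.
July 1961 has 31 days: 303 − 31 = 272 left.
August 1961 has 31 days: 272 − 31 = 241 left.
September 1961 has 30 days: 241 − 30 = 211 left.
October 1961 has 31 days: 211 − 31 = 180 left.
November 1961 has 30 days: 180 − 30 = 150 left.
December 1961 has 31 days: 150 − 31 = 119 left.
January 1962 has 31 days: 119 − 31 = 88 left.
February 1962 has 28 days (1962 is not a leap year): 88 − 28 = 60 left.
March 1962 has 31 days: 60 − 31 = 29 left.
29 days into April 1962 → April 29, 1962.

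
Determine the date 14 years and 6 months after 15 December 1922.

Adding 14 years and 6 months from December 15, 1922.
+14 years → 1936; month 12 + 6 = 18, which is month 6 of year 1937 → June 1937.
Day 15 is valid in June, giving June 15, 1937.

June 15, 1937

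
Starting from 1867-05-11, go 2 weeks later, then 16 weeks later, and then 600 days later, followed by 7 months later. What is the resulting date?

December 6, 1869

Counting forward 2 weeks (= 14 days) from May 11, 1867:
May has 31 days; 11 + 14 = 25, still in May.
Counting forward 16 weeks (= 112 days) from May 25, 1867:
May has 31 days, so 31 − 25 = 6 days remain after May 25, 1867; 112 − 6 = 106 left.
June 1867 has 30 days: 106 − 30 = 76 left.
July 1867 has 31 days: 76 − 31 = 45 left.
August 1867 has 31 days: 45 − 31 = 14 left.
14 days into September 1867 → September 14, 1867.
Advancing 600 days from September 14, 1867:
September has 30 days, so 30 − 14 = 16 days remain after September 14, 1867; 600 − 16 = 584 left.
October 1867 has 31 days: 584 − 31 = 553 left.
November 1867 has 30 days: 553 − 30 = 523 left.
December 1867 has 31 days: 523 − 31 = 492 left.
January 1868 has 31 days: 492 − 31 = 461 left.
February 1868 has 29 days (1868 is a leap year): 461 − 29 = 432 left.
March 1868 has 31 days: 432 − 31 = 401 left.
April 1868 has 30 days: 401 − 30 = 371 left.
May 1868 has 31 days: 371 − 31 = 340 left.
June 1868 has 30 days: 340 − 30 = 310 left.
July 1868 has 31 days: 310 − 31 = 279 left.
August 1868 has 31 days: 279 − 31 = 248 left.
September 1868 has 30 days: 248 − 30 = 218 left.
October 1868 has 31 days: 218 − 31 = 187 left.
November 1868 has 30 days: 187 − 30 = 157 left.
December 1868 has 31 days: 157 − 31 = 126 left.
January 1869 has 31 days: 126 − 31 = 95 left.
February 1869 has 28 days (1869 is not a leap year): 95 − 28 = 67 left.
March 1869 has 31 days: 67 − 31 = 36 left.
April 1869 has 30 days: 36 − 30 = 6 left.
6 days into May 1869 → May 6, 1869.
Adding 7 months from May 6, 1869:
month 5 + 7 = 12 → December 1869.
Day 6 is valid in December, giving December 6, 1869.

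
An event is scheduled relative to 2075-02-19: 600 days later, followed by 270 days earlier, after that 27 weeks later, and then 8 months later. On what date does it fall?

Counting forward 600 days from February 19, 2075:
February has 28 days, so 28 − 19 = 9 days remain after February 19, 2075; 600 − 9 = 591 left.
March 2075 has 31 days: 591 − 31 = 560 left.
April 2075 has 30 days: 560 − 30 = 530 left.
May 2075 has 31 days: 530 − 31 = 499 left.
June 2075 has 30 days: 499 − 30 = 469 left.
July 2075 has 31 days: 469 − 31 = 438 left.
August 2075 has 31 days: 438 − 31 = 407 left.
September 2075 has 30 days: 407 − 30 = 377 left.
October 2075 has 31 days: 377 − 31 = 346 left.
November 2075 has 30 days: 346 − 30 = 316 left.
December 2075 has 31 days: 316 − 31 = 285 left.
January 2076 has 31 days: 285 − 31 = 254 left.
February 2076 has 29 days (2076 is a leap year): 254 − 29 = 225 left.
March 2076 has 31 days: 225 − 31 = 194 left.
April 2076 has 30 days: 194 − 30 = 164 left.
May 2076 has 31 days: 164 − 31 = 133 left.
June 2076 has 30 days: 133 − 30 = 103 left.
July 2076 has 31 days: 103 − 31 = 72 left.
August 2076 has 31 days: 72 − 31 = 41 left.
September 2076 has 30 days: 41 − 30 = 11 left.
11 days into October 2076 → October 11, 2076.
Going back 270 days from October 11, 2076:
Going back 11 days from October 11, 2076 reaches the end of the previous month; 270 − 11 = 259 left.
September 2076 has 30 days: 259 − 30 = 229 left.
August 2076 has 31 days: 229 − 31 = 198 left.
July 2076 has 31 days: 198 − 31 = 167 left.
June 2076 has 30 days: 167 − 30 = 137 left.
May 2076 has 31 days: 137 − 31 = 106 left.
April 2076 has 30 days: 106 − 30 = 76 left.
March 2076 has 31 days: 76 − 31 = 45 left.
February 2076 has 29 days (2076 is a leap year): 45 − 29 = 16 left.
January 2076 has 31 days; 31 − 16 = 15 → January 15, 2076.
Advancing 27 weeks (= 189 days) from January 15, 2076:
January has 31 days, so 31 − 15 = 16 days remain after January 15, 2076; 189 − 16 = 173 left.
February 2076 has 29 days (2076 is a leap year): 173 − 29 = 144 left.
March 2076 has 31 days: 144 − 31 = 113 left.
April 2076 has 30 days: 113 − 30 = 83 left.
May 2076 has 31 days: 83 − 31 = 52 left.
June 2076 has 30 days: 52 − 30 = 22 left.
22 days into July 2076 → July 22, 2076.
Advancing 8 months from July 22, 2076:
month 7 + 8 = 15, which is month 3 of year 2077 → March 2077.
Day 22 is valid in March, giving March 22, 2077.

March 22, 2077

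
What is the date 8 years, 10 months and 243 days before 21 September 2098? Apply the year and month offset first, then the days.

Counting back 8 years, 10 months and 243 days from September 21, 2098: first the month/year part, then the days.
-8 years → 2090; month 9 − 10 = -1, which is month 11 of year 2089 → November 2089.
Day 21 is valid in November, giving November 21, 2089.
Now subtract 243 days from November 21, 2089.
Going back 21 days from November 21, 2089 reaches the end of the previous month; 243 − 21 = 222 left.
October 2089 has 31 days: 222 − 31 = 191 left.
September 2089 has 30 days: 191 − 30 = 161 left.
August 2089 has 31 days: 161 − 31 = 130 left.
July 2089 has 31 days: 130 − 31 = 99 left.
June 2089 has 30 days: 99 − 30 = 69 left.
May 2089 has 31 days: 69 − 31 = 38 left.
April 2089 has 30 days: 38 − 30 = 8 left.
March 2089 has 31 days; 31 − 8 = 23 → March 23, 2089.

March 23, 2089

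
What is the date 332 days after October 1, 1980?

August 29, 1981

Adding 332 days from October 1, 1980.
October has 31 days, so 31 − 1 = 30 days remain after October 1, 1980; 332 − 30 = 302 left.
November 1980 has 30 days: 302 − 30 = 272 left.
December 1980 has 31 days: 272 − 31 = 241 left.
January 1981 has 31 days: 241 − 31 = 210 left.
February 1981 has 28 days (1981 is not a leap year): 210 − 28 = 182 left.
March 1981 has 31 days: 182 − 31 = 151 left.
April 1981 has 30 days: 151 − 30 = 121 left.
May 1981 has 31 days: 121 − 31 = 90 left.
June 1981 has 30 days: 90 − 30 = 60 left.
July 1981 has 31 days: 60 − 31 = 29 left.
29 days into August 1981 → August 29, 1981.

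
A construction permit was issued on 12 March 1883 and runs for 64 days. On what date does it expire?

May 15, 1883

Counting forward 64 days from March 12, 1883.
March has 31 days, so 31 − 12 = 19 days remain after March 12, 1883; 64 − 19 = 45 left.
April 1883 has 30 days: 45 − 30 = 15 left.
15 days into May 1883 → May 15, 1883.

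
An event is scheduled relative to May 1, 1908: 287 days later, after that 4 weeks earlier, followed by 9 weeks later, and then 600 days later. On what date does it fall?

November 9, 1910

Adding 287 days from May 1, 1908:
May has 31 days, so 31 − 1 = 30 days remain after May 1, 1908; 287 − 30 = 257 left.
June 1908 has 30 days: 257 − 30 = 227 left.
July 1908 has 31 days: 227 − 31 = 196 left.
August 1908 has 31 days: 196 − 31 = 165 left.
September 1908 has 30 days: 165 − 30 = 135 left.
October 1908 has 31 days: 135 − 31 = 104 left.
November 1908 has 30 days: 104 − 30 = 74 left.
December 1908 has 31 days: 74 − 31 = 43 left.
January 1909 has 31 days: 43 − 31 = 12 left.
12 days into February 1909 → February 12, 1909.
Going back 4 weeks (= 28 days) from February 12, 1909:
Going back 12 days from February 12, 1909 reaches the end of the previous month; 28 − 12 = 16 left.
January 1909 has 31 days; 31 − 16 = 15 → January 15, 1909.
Advancing 9 weeks (= 63 days) from January 15, 1909:
January has 31 days, so 31 − 15 = 16 days remain after January 15, 1909; 63 − 16 = 47 left.
February 1909 has 28 days (1909 is not a leap year): 47 − 28 = 19 left.
19 days into March 1909 → March 19, 1909.
Adding 600 days from March 19, 1909:
March has 31 days, so 31 − 19 = 12 days remain after March 19, 1909; 600 − 12 = 588 left.
April 1909 has 30 days: 588 − 30 = 558 left.
May 1909 has 31 days: 558 − 31 = 527 left.
June 1909 has 30 days: 527 − 30 = 497 left.
July 1909 has 31 days: 497 − 31 = 466 left.
August 1909 has 31 days: 466 − 31 = 435 left.
September 1909 has 30 days: 435 − 30 = 405 left.
October 1909 has 31 days: 405 − 31 = 374 left.
November 1909 has 30 days: 374 − 30 = 344 left.
December 1909 has 31 days: 344 − 31 = 313 left.
January 1910 has 31 days: 313 − 31 = 282 left.
February 1910 has 28 days (1910 is not a leap year): 282 − 28 = 254 left.
March 1910 has 31 days: 254 − 31 = 223 left.
April 1910 has 30 days: 223 − 30 = 193 left.
May 1910 has 31 days: 193 − 31 = 162 left.
June 1910 has 30 days: 162 − 30 = 132 left.
July 1910 has 31 days: 132 − 31 = 101 left.
August 1910 has 31 days: 101 − 31 = 70 left.
September 1910 has 30 days: 70 − 30 = 40 left.
October 1910 has 31 days: 40 − 31 = 9 left.
9 days into November 1910 → November 9, 1910.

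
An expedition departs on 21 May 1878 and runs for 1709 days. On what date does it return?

Counting forward 1709 days from May 21, 1878.
May has 31 days, so 31 − 21 = 10 days remain after May 21, 1878; 1709 − 10 = 1699 left.
June 1878 has 30 days: 1699 − 30 = 1669 left.
July 1878 has 31 days: 1669 − 31 = 1638 left.
August 1878 has 31 days: 1638 − 31 = 1607 left.
September 1878 has 30 days: 1607 − 30 = 1577 left.
October 1878 has 31 days: 1577 − 31 = 1546 left.
November 1878 has 30 days: 1546 − 30 = 1516 left.
December 1878 has 31 days: 1516 − 31 = 1485 left.
January 1879 has 31 days: 1485 − 31 = 1454 left.
February 1879 has 28 days (1879 is not a leap year): 1454 − 28 = 1426 left.
March 1879 has 31 days: 1426 − 31 = 1395 left.
April 1879 has 30 days: 1395 − 30 = 1365 left.
May 1879 has 31 days: 1365 − 31 = 1334 left.
June 1879 has 30 days: 1334 − 30 = 1304 left.
July 1879 has 31 days: 1304 − 31 = 1273 left.
August 1879 has 31 days: 1273 − 31 = 1242 left.
September 1879 has 30 days: 1242 − 30 = 1212 left.
October 1879 has 31 days: 1212 − 31 = 1181 left.
November 1879 has 30 days: 1181 − 30 = 1151 left.
December 1879 has 31 days: 1151 − 31 = 1120 left.
January 1880 has 31 days: 1120 − 31 = 1089 left.
February 1880 has 29 days (1880 is a leap year): 1089 − 29 = 1060 left.
March 1880 has 31 days: 1060 − 31 = 1029 left.
April 1880 has 30 days: 1029 − 30 = 999 left.
May 1880 has 31 days: 999 − 31 = 968 left.
June 1880 has 30 days: 968 − 30 = 938 left.
July 1880 has 31 days: 938 − 31 = 907 left.
August 1880 has 31 days: 907 − 31 = 876 left.
September 1880 has 30 days: 876 − 30 = 846 left.
October 1880 has 31 days: 846 − 31 = 815 left.
November 1880 has 30 days: 815 − 30 = 785 left.
December 1880 has 31 days: 785 − 31 = 754 left.
January 1881 has 31 days: 754 − 31 = 723 left.
February 1881 has 28 days (1881 is not a leap year): 723 − 28 = 695 left.
March 1881 has 31 days: 695 − 31 = 664 left.
April 1881 has 30 days: 664 − 30 = 634 left.
May 1881 has 31 days: 634 − 31 = 603 left.
June 1881 has 30 days: 603 − 30 = 573 left.
July 1881 has 31 days: 573 − 31 = 542 left.
August 1881 has 31 days: 542 − 31 = 511 left.
September 1881 has 30 days: 511 − 30 = 481 left.
October 1881 has 31 days: 481 − 31 = 450 left.
November 1881 has 30 days: 450 − 30 = 420 left.
December 1881 has 31 days: 420 − 31 = 389 left.
January 1882 has 31 days: 389 − 31 = 358 left.
February 1882 has 28 days (1882 is not a leap year): 358 − 28 = 330 left.
March 1882 has 31 days: 330 − 31 = 299 left.
April 1882 has 30 days: 299 − 30 = 269 left.
May 1882 has 31 days: 269 − 31 = 238 left.
June 1882 has 30 days: 238 − 30 = 208 left.
July 1882 has 31 days: 208 − 31 = 177 left.
August 1882 has 31 days: 177 − 31 = 146 left.
September 1882 has 30 days: 146 − 30 = 116 left.
October 1882 has 31 days: 116 − 31 = 85 left.
November 1882 has 30 days: 85 − 30 = 55 left.
December 1882 has 31 days: 55 − 31 = 24 left.
24 days into January 1883 → January 24, 1883.

January 24, 1883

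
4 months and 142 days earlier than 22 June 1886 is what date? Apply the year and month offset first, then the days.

Going back 4 months and 142 days from June 22, 1886: first the month/year part, then the days.
month 6 − 4 = 2 → February 1886.
Day 22 is valid in February, giving February 22, 1886.
Now subtract 142 days from February 22, 1886.
Going back 22 days from February 22, 1886 reaches the end of the previous month; 142 − 22 = 120 left.
January 1886 has 31 days: 120 − 31 = 89 left.
December 1885 has 31 days: 89 − 31 = 58 left.
November 1885 has 30 days: 58 − 30 = 28 left.
October 1885 has 31 days; 31 − 28 = 3 → October 3, 1885.

October 3, 1885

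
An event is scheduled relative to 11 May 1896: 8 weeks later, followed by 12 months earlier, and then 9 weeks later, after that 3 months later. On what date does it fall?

December 7, 1895

Advancing 8 weeks (= 56 days) from May 11, 1896:
May has 31 days, so 31 − 11 = 20 days remain after May 11, 1896; 56 − 20 = 36 left.
June 1896 has 30 days: 36 − 30 = 6 left.
6 days into July 1896 → July 6, 1896.
Counting back 12 months from July 6, 1896:
month 7 − 12 = -5, which is month 7 of year 1895 → July 1895.
Day 6 is valid in July, giving July 6, 1895.
Counting forward 9 weeks (= 63 days) from July 6, 1895:
July has 31 days, so 31 − 6 = 25 days remain after July 6, 1895; 63 − 25 = 38 left.
August 1895 has 31 days: 38 − 31 = 7 left.
7 days into September 1895 → September 7, 1895.
Adding 3 months from September 7, 1895:
month 9 + 3 = 12 → December 1895.
Day 7 is valid in December, giving December 7, 1895.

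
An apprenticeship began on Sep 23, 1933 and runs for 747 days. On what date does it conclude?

October 10, 1935

Counting forward 747 days from September 23, 1933.
September has 30 days, so 30 − 23 = 7 days remain after September 23, 1933; 747 − 7 = 740 left.
October 1933 has 31 days: 740 − 31 = 709 left.
November 1933 has 30 days: 709 − 30 = 679 left.
December 1933 has 31 days: 679 − 31 = 648 left.
January 1934 has 31 days: 648 − 31 = 617 left.
February 1934 has 28 days (1934 is not a leap year): 617 − 28 = 589 left.
March 1934 has 31 days: 589 − 31 = 558 left.
April 1934 has 30 days: 558 − 30 = 528 left.
May 1934 has 31 days: 528 − 31 = 497 left.
June 1934 has 30 days: 497 − 30 = 467 left.
July 1934 has 31 days: 467 − 31 = 436 left.
August 1934 has 31 days: 436 − 31 = 405 left.
September 1934 has 30 days: 405 − 30 = 375 left.
October 1934 has 31 days: 375 − 31 = 344 left.
November 1934 has 30 days: 344 − 30 = 314 left.
December 1934 has 31 days: 314 − 31 = 283 left.
January 1935 has 31 days: 283 − 31 = 252 left.
February 1935 has 28 days (1935 is not a leap year): 252 − 28 = 224 left.
March 1935 has 31 days: 224 − 31 = 193 left.
April 1935 has 30 days: 193 − 30 = 163 left.
May 1935 has 31 days: 163 − 31 = 132 left.
June 1935 has 30 days: 132 − 30 = 102 left.
July 1935 has 31 days: 102 − 31 = 71 left.
August 1935 has 31 days: 71 − 31 = 40 left.
September 1935 has 30 days: 40 − 30 = 10 left.
10 days into October 1935 → October 10, 1935.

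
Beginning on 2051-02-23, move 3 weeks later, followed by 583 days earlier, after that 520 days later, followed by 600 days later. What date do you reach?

Advancing 3 weeks (= 21 days) from February 23, 2051:
February has 28 days, so 28 − 23 = 5 days remain after February 23, 2051; 21 − 5 = 16 left.
16 days into March 2051 → March 16, 2051.
Subtracting 583 days from March 16, 2051:
Going back 16 days from March 16, 2051 reaches the end of the previous month; 583 − 16 = 567 left.
February 2051 has 28 days (2051 is not a leap year): 567 − 28 = 539 left.
January 2051 has 31 days: 539 − 31 = 508 left.
December 2050 has 31 days: 508 − 31 = 477 left.
November 2050 has 30 days: 477 − 30 = 447 left.
October 2050 has 31 days: 447 − 31 = 416 left.
September 2050 has 30 days: 416 − 30 = 386 left.
August 2050 has 31 days: 386 − 31 = 355 left.
July 2050 has 31 days: 355 − 31 = 324 left.
June 2050 has 30 days: 324 − 30 = 294 left.
May 2050 has 31 days: 294 − 31 = 263 left.
April 2050 has 30 days: 263 − 30 = 233 left.
March 2050 has 31 days: 233 − 31 = 202 left.
February 2050 has 28 days (2050 is not a leap year): 202 − 28 = 174 left.
January 2050 has 31 days: 174 − 31 = 143 left.
December 2049 has 31 days: 143 − 31 = 112 left.
November 2049 has 30 days: 112 − 30 = 82 left.
October 2049 has 31 days: 82 − 31 = 51 left.
September 2049 has 30 days: 51 − 30 = 21 left.
August 2049 has 31 days; 31 − 21 = 10 → August 10, 2049.
Counting forward 520 days from August 10, 2049:
August has 31 days, so 31 − 10 = 21 days remain after August 10, 2049; 520 − 21 = 499 left.
September 2049 has 30 days: 499 − 30 = 469 left.
October 2049 has 31 days: 469 − 31 = 438 left.
November 2049 has 30 days: 438 − 30 = 408 left.
December 2049 has 31 days: 408 − 31 = 377 left.
January 2050 has 31 days: 377 − 31 = 346 left.
February 2050 has 28 days (2050 is not a leap year): 346 − 28 = 318 left.
March 2050 has 31 days: 318 − 31 = 287 left.
April 2050 has 30 days: 287 − 30 = 257 left.
May 2050 has 31 days: 257 − 31 = 226 left.
June 2050 has 30 days: 226 − 30 = 196 left.
July 2050 has 31 days: 196 − 31 = 165 left.
August 2050 has 31 days: 165 − 31 = 134 left.
September 2050 has 30 days: 134 − 30 = 104 left.
October 2050 has 31 days: 104 − 31 = 73 left.
November 2050 has 30 days: 73 − 30 = 43 left.
December 2050 has 31 days: 43 − 31 = 12 left.
12 days into January 2051 → January 12, 2051.
Adding 600 days from January 12, 2051:
January has 31 days, so 31 − 12 = 19 days remain after January 12, 2051; 600 − 19 = 581 left.
February 2051 has 28 days (2051 is not a leap year): 581 − 28 = 553 left.
March 2051 has 31 days: 553 − 31 = 522 left.
April 2051 has 30 days: 522 − 30 = 492 left.
May 2051 has 31 days: 492 − 31 = 461 left.
June 2051 has 30 days: 461 − 30 = 431 left.
July 2051 has 31 days: 431 − 31 = 400 left.
August 2051 has 31 days: 400 − 31 = 369 left.
September 2051 has 30 days: 369 − 30 = 339 left.
October 2051 has 31 days: 339 − 31 = 308 left.
November 2051 has 30 days: 308 − 30 = 278 left.
December 2051 has 31 days: 278 − 31 = 247 left.
January 2052 has 31 days: 247 − 31 = 216 left.
February 2052 has 29 days (2052 is a leap year): 216 − 29 = 187 left.
March 2052 has 31 days: 187 − 31 = 156 left.
April 2052 has 30 days: 156 − 30 = 126 left.
May 2052 has 31 days: 126 − 31 = 95 left.
June 2052 has 30 days: 95 − 30 = 65 left.
July 2052 has 31 days: 65 − 31 = 34 left.
August 2052 has 31 days: 34 − 31 = 3 left.
3 days into September 2052 → September 3, 2052.

September 3, 2052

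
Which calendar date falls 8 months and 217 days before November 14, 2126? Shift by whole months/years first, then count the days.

August 9, 2125

Counting back 8 months and 217 days from November 14, 2126: first the month/year part, then the days.
month 11 − 8 = 3 → March 2126.
Day 14 is valid in March, giving March 14, 2126.
Now subtract 217 days from March 14, 2126.
Going back 14 days from March 14, 2126 reaches the end of the previous month; 217 − 14 = 203 left.
February 2126 has 28 days (2126 is not a leap year): 203 − 28 = 175 left.
January 2126 has 31 days: 175 − 31 = 144 left.
December 2125 has 31 days: 144 − 31 = 113 left.
November 2125 has 30 days: 113 − 30 = 83 left.
October 2125 has 31 days: 83 − 31 = 52 left.
September 2125 has 30 days: 52 − 30 = 22 left.
August 2125 has 31 days; 31 − 22 = 9 → August 9, 2125.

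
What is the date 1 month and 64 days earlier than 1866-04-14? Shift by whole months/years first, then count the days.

January 9, 1866

Going back 1 month and 64 days from April 14, 1866: first the month/year part, then the days.
month 4 − 1 = 3 → March 1866.
Day 14 is valid in March, giving March 14, 1866.
Now subtract 64 days from March 14, 1866.
Going back 14 days from March 14, 1866 reaches the end of the previous month; 64 − 14 = 50 left.
February 1866 has 28 days (1866 is not a leap year): 50 − 28 = 22 left.
January 1866 has 31 days; 31 − 22 = 9 → January 9, 1866.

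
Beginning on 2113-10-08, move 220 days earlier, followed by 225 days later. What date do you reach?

Counting back 220 days from October 8, 2113:
Going back 8 days from October 8, 2113 reaches the end of the previous month; 220 − 8 = 212 left.
September 2113 has 30 days: 212 − 30 = 182 left.
August 2113 has 31 days: 182 − 31 = 151 left.
July 2113 has 31 days: 151 − 31 = 120 left.
June 2113 has 30 days: 120 − 30 = 90 left.
May 2113 has 31 days: 90 − 31 = 59 left.
April 2113 has 30 days: 59 − 30 = 29 left.
March 2113 has 31 days; 31 − 29 = 2 → March 2, 2113.
Counting forward 225 days from March 2, 2113:
March has 31 days, so 31 − 2 = 29 days remain after March 2, 2113; 225 − 29 = 196 left.
April 2113 has 30 days: 196 − 30 = 166 left.
May 2113 has 31 days: 166 − 31 = 135 left.
June 2113 has 30 days: 135 − 30 = 105 left.
July 2113 has 31 days: 105 − 31 = 74 left.
August 2113 has 31 days: 74 − 31 = 43 left.
September 2113 has 30 days: 43 − 30 = 13 left.
13 days into October 2113 → October 13, 2113.

October 13, 2113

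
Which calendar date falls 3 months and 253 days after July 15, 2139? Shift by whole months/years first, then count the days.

June 24, 2140

Adding 3 months and 253 days from July 15, 2139: first the month/year part, then the days.
month 7 + 3 = 10 → October 2139.
Day 15 is valid in October, giving October 15, 2139.
Now add 253 days from October 15, 2139.
October has 31 days, so 31 − 15 = 16 days remain after October 15, 2139; 253 − 16 = 237 left.
November 2139 has 30 days: 237 − 30 = 207 left.
December 2139 has 31 days: 207 − 31 = 176 left.
January 2140 has 31 days: 176 − 31 = 145 left.
February 2140 has 29 days (2140 is a leap year): 145 − 29 = 116 left.
March 2140 has 31 days: 116 − 31 = 85 left.
April 2140 has 30 days: 85 − 30 = 55 left.
May 2140 has 31 days: 55 − 31 = 24 left.
24 days into June 2140 → June 24, 2140.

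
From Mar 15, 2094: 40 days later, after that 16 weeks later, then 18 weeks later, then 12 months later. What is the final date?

Adding 40 days from March 15, 2094:
March has 31 days, so 31 − 15 = 16 days remain after March 15, 2094; 40 − 16 = 24 left.
24 days into April 2094 → April 24, 2094.
Adding 16 weeks (= 112 days) from April 24, 2094:
April has 30 days, so 30 − 24 = 6 days remain after April 24, 2094; 112 − 6 = 106 left.
May 2094 has 31 days: 106 − 31 = 75 left.
June 2094 has 30 days: 75 − 30 = 45 left.
July 2094 has 31 days: 45 − 31 = 14 left.
14 days into August 2094 → August 14, 2094.
Advancing 18 weeks (= 126 days) from August 14, 2094:
August has 31 days, so 31 − 14 = 17 days remain after August 14, 2094; 126 − 17 = 109 left.
September 2094 has 30 days: 109 − 30 = 79 left.
October 2094 has 31 days: 79 − 31 = 48 left.
November 2094 has 30 days: 48 − 30 = 18 left.
18 days into December 2094 → December 18, 2094.
Counting forward 12 months from December 18, 2094:
month 12 + 12 = 24, which is month 12 of year 2095 → December 2095.
Day 18 is valid in December, giving December 18, 2095.

December 18, 2095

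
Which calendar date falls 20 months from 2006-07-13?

Counting forward 20 months from July 13, 2006.
month 7 + 20 = 27, which is month 3 of year 2008 → March 2008.
Day 13 is valid in March, giving March 13, 2008.

March 13, 2008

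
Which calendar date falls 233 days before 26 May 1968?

October 6, 1967

Subtracting 233 days from May 26, 1968.
Going back 26 days from May 26, 1968 reaches the end of the previous month; 233 − 26 = 207 left.
April 1968 has 30 days: 207 − 30 = 177 left.
March 1968 has 31 days: 177 − 31 = 146 left.
February 1968 has 29 days (1968 is a leap year): 146 − 29 = 117 left.
January 1968 has 31 days: 117 − 31 = 86 left.
December 1967 has 31 days: 86 − 31 = 55 left.
November 1967 has 30 days: 55 − 30 = 25 left.
October 1967 has 31 days; 31 − 25 = 6 → October 6, 1967.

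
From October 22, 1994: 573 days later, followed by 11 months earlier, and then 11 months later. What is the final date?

Counting forward 573 days from October 22, 1994:
October has 31 days, so 31 − 22 = 9 days remain after October 22, 1994; 573 − 9 = 564 left.
November 1994 has 30 days: 564 − 30 = 534 left.
December 1994 has 31 days: 534 − 31 = 503 left.
January 1995 has 31 days: 503 − 31 = 472 left.
February 1995 has 28 days (1995 is not a leap year): 472 − 28 = 444 left.
March 1995 has 31 days: 444 − 31 = 413 left.
April 1995 has 30 days: 413 − 30 = 383 left.
May 1995 has 31 days: 383 − 31 = 352 left.
June 1995 has 30 days: 352 − 30 = 322 left.
July 1995 has 31 days: 322 − 31 = 291 left.
August 1995 has 31 days: 291 − 31 = 260 left.
September 1995 has 30 days: 260 − 30 = 230 left.
October 1995 has 31 days: 230 − 31 = 199 left.
November 1995 has 30 days: 199 − 30 = 169 left.
December 1995 has 31 days: 169 − 31 = 138 left.
January 1996 has 31 days: 138 − 31 = 107 left.
February 1996 has 29 days (1996 is a leap year): 107 − 29 = 78 left.
March 1996 has 31 days: 78 − 31 = 47 left.
April 1996 has 30 days: 47 − 30 = 17 left.
17 days into May 1996 → May 17, 1996.
Subtracting 11 months from May 17, 1996:
month 5 − 11 = -6, which is month 6 of year 1995 → June 1995.
Day 17 is valid in June, giving June 17, 1995.
Counting forward 11 months from June 17, 1995:
month 6 + 11 = 17, which is month 5 of year 1996 → May 1996.
Day 17 is valid in May, giving May 17, 1996.

May 17, 1996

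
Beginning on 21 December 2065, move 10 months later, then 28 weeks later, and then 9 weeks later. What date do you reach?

Advancing 10 months from December 21, 2065:
month 12 + 10 = 22, which is month 10 of year 2066 → October 2066.
Day 21 is valid in October, giving October 21, 2066.
Adding 28 weeks (= 196 days) from October 21, 2066:
October has 31 days, so 31 − 21 = 10 days remain after October 21, 2066; 196 − 10 = 186 left.
November 2066 has 30 days: 186 − 30 = 156 left.
December 2066 has 31 days: 156 − 31 = 125 left.
January 2067 has 31 days: 125 − 31 = 94 left.
February 2067 has 28 days (2067 is not a leap year): 94 − 28 = 66 left.
March 2067 has 31 days: 66 − 31 = 35 left.
April 2067 has 30 days: 35 − 30 = 5 left.
5 days into May 2067 → May 5, 2067.
Adding 9 weeks (= 63 days) from May 5, 2067:
May has 31 days, so 31 − 5 = 26 days remain after May 5, 2067; 63 − 26 = 37 left.
June 2067 has 30 days: 37 − 30 = 7 left.
7 days into July 2067 → July 7, 2067.

July 7, 2067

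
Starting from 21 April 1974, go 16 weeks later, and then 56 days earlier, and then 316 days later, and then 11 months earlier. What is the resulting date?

Advancing 16 weeks (= 112 days) from April 21, 1974:
April has 30 days, so 30 − 21 = 9 days remain after April 21, 1974; 112 − 9 = 103 left.
May 1974 has 31 days: 103 − 31 = 72 left.
June 1974 has 30 days: 72 − 30 = 42 left.
July 1974 has 31 days: 42 − 31 = 11 left.
11 days into August 1974 → August 11, 1974.
Going back 56 days from August 11, 1974:
Going back 11 days from August 11, 1974 reaches the end of the previous month; 56 − 11 = 45 left.
July 1974 has 31 days: 45 − 31 = 14 left.
June 1974 has 30 days; 30 − 14 = 16 → June 16, 1974.
Advancing 316 days from June 16, 1974:
June has 30 days, so 30 − 16 = 14 days remain after June 16, 1974; 316 − 14 = 302 left.
July 1974 has 31 days: 302 − 31 = 271 left.
August 1974 has 31 days: 271 − 31 = 240 left.
September 1974 has 30 days: 240 − 30 = 210 left.
October 1974 has 31 days: 210 − 31 = 179 left.
November 1974 has 30 days: 179 − 30 = 149 left.
December 1974 has 31 days: 149 − 31 = 118 left.
January 1975 has 31 days: 118 − 31 = 87 left.
February 1975 has 28 days (1975 is not a leap year): 87 − 28 = 59 left.
March 1975 has 31 days: 59 − 31 = 28 left.
28 days into April 1975 → April 28, 1975.
Counting back 11 months from April 28, 1975:
month 4 − 11 = -7, which is month 5 of year 1974 → May 1974.
Day 28 is valid in May, giving May 28, 1974.

May 28, 1974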